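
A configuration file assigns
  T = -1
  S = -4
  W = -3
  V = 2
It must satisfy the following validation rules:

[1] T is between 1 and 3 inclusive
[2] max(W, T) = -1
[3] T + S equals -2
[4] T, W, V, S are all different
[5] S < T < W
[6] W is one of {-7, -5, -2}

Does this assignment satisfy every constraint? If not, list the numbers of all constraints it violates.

Constraints 1, 3, 5, 6 do not hold.

[1] T = -1 is outside [1, 3]  ✗
[2] max(-3, -1) = -1  ✓
[3] T + S = -1 + (-4) = -5, not -2  ✗
[4] values -1, -3, 2, -4 are pairwise distinct  ✓
[5] values -4, -1, -3; T = -1 is not < W = -3  ✗
[6] W = -3 is not in {-7, -5, -2}  ✗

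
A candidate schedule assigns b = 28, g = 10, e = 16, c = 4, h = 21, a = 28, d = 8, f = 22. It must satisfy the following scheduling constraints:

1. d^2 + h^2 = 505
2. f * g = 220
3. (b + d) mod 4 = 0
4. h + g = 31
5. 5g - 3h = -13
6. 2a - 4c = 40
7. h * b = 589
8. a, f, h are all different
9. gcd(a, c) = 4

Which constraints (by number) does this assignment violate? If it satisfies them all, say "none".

1. d^2 + h^2 = 8^2 + 21^2 = 64 + 441 = 505  ✔
2. f * g = 22 * 10 = 220  ✔
3. b + d = 36; 36 mod 4 = 0  ✔
4. h + g = 21 + 10 = 31  ✔
5. 5g - 3h = 5(10) - 3(21) = -13  ✔
6. 2a - 4c = 2(28) - 4(4) = 40  ✔
7. h * b = 21 * 28 = 588, not 589  ✘
8. values 28, 22, 21 are pairwise distinct  ✔
9. gcd(28, 4) = 4  ✔

Constraint 7 is violated.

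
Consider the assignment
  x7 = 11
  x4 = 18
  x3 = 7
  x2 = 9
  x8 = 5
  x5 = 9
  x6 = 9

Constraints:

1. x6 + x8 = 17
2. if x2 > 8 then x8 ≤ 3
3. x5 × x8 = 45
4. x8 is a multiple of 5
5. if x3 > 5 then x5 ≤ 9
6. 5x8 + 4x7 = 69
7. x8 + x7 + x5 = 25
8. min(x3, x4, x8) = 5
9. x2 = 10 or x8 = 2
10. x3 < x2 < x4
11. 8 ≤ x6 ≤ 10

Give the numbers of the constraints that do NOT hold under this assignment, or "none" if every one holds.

No — constraints 1, 2, and 9 are not satisfied.

1. x6 + x8 = 9 + 5 = 14, not 17 — fails.
2. x2 = 9 > 8, so we need x8 ≤ 3; but x8 = 5 > 3 — fails.
3. x5 × x8 = 9 × 5 = 45 — holds.
4. 5 / 5 = 1, so 5 divides 5 — holds.
5. x3 = 7 > 5, so we need x5 ≤ 9; x5 = 9 ≤ 9 — holds.
6. 5x8 + 4x7 = 5(5) + 4(11) = 69 — holds.
7. x8 + x7 + x5 = 5 + 11 + 9 = 25 — holds.
8. min(7, 18, 5) = 5 — holds.
9. x2 = 9 ≠ 10 and x8 = 5 ≠ 2; both disjuncts false — fails.
10. values 7 < 9 < 18 — holds.
11. x6 = 9 lies in [8, 10] — holds.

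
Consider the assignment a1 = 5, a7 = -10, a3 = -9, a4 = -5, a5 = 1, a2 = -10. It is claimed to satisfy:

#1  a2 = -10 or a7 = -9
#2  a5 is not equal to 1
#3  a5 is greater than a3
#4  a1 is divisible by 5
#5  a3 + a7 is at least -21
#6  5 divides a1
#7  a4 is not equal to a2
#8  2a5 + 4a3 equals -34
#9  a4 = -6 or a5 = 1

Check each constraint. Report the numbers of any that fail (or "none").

Constraint 2 is violated.

#1 a2 = -10 = -10 (first disjunct) — satisfied.
#2 a5 = 1, but 1 is required to differ — violated.
#3 a5 = 1, a3 = -9; 1 > -9 — satisfied.
#4 5 / 5 = 1, so 5 divides 5 — satisfied.
#5 a3 + a7 = -9 + (-10) = -19; -19 ≥ -21 — satisfied.
#6 5 / 5 = 1, so 5 divides 5 — satisfied.
#7 a4 = -5, a2 = -10; distinct — satisfied.
#8 2a5 + 4a3 = 2(1) + 4(-9) = -34 — satisfied.
#9 a4 = -5 ≠ -6, but a5 = 1 = 1 (second disjunct) — satisfied.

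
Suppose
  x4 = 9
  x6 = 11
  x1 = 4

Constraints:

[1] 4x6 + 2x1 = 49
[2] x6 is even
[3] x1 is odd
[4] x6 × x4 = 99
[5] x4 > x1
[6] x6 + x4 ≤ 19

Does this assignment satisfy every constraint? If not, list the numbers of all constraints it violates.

No — constraints 1, 2, 3, and 6 are not satisfied.

[1] 4x6 + 2x1 = 4(11) + 2(4) = 52, not 49  ✘
[2] x6 = 11 is odd  ✘
[3] x1 = 4 is even  ✘
[4] x6 × x4 = 11 × 9 = 99  ✔
[5] x4 = 9, x1 = 4; 9 > 4  ✔
[6] x6 + x4 = 11 + 9 = 20; 20 > 19, bound 19 not met  ✘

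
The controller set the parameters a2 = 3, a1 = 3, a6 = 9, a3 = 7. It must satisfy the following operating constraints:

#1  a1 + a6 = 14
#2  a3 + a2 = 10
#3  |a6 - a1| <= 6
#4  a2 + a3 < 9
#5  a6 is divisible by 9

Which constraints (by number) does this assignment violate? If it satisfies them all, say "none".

No — constraints 1 and 4 are not satisfied.

#1 a1 + a6 = 3 + 9 = 12, not 14 — violated.
#2 a3 + a2 = 7 + 3 = 10 — satisfied.
#3 |9 - 3| = 6; 6 ≤ 6 — satisfied.
#4 a2 + a3 = 3 + 7 = 10; 10 ≥ 9, bound 9 not met — violated.
#5 9 / 9 = 1, so 9 divides 9 — satisfied.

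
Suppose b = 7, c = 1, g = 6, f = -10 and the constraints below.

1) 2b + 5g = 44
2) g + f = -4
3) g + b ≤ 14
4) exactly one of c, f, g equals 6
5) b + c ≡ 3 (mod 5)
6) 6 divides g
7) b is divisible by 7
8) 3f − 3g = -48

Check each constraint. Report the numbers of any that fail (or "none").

No violations.

1) 2b + 5g = 2(7) + 5(6) = 44 — OK.
2) g + f = 6 + (-10) = -4 — OK.
3) g + b = 6 + 7 = 13; 13 ≤ 14 — OK.
4) c=1, f=-10, g=6; 1 of them equals 6 — OK.
5) b + c = 8; 8 mod 5 = 3 — OK.
6) 6 / 6 = 1, so 6 divides 6 — OK.
7) 7 / 7 = 1, so 7 divides 7 — OK.
8) 3f − 3g = 3(-10) − 3(6) = -48 — OK.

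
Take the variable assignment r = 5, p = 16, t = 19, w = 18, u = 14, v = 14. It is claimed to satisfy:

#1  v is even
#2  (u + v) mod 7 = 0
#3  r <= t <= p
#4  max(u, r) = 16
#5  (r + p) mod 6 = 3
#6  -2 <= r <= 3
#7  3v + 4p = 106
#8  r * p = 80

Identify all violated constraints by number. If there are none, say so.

#1 v = 14 is even — satisfied.
#2 u + v = 28; 28 mod 7 = 0 — satisfied.
#3 values 5, 19, 16; t = 19 is not <= p = 16 — violated.
#4 max(14, 5) = 14, not 16 — violated.
#5 r + p = 21; 21 mod 6 = 3 — satisfied.
#6 r = 5 is outside [-2, 3] — violated.
#7 3v + 4p = 3(14) + 4(16) = 106 — satisfied.
#8 r * p = 5 * 16 = 80 — satisfied.

Constraints 3, 4, 6 are violated.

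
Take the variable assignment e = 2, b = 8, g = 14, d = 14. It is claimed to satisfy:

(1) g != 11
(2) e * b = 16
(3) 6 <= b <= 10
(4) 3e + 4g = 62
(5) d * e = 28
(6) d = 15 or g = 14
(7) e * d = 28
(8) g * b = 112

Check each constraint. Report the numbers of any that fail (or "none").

The assignment satisfies every constraint.

(1) g = 14, and 14 ≠ 11 — satisfied.
(2) e * b = 2 * 8 = 16 — satisfied.
(3) b = 8 lies in [6, 10] — satisfied.
(4) 3e + 4g = 3(2) + 4(14) = 62 — satisfied.
(5) d * e = 14 * 2 = 28 — satisfied.
(6) d = 14 ≠ 15, but g = 14 = 14 (second disjunct) — satisfied.
(7) e * d = 2 * 14 = 28 — satisfied.
(8) g * b = 14 * 8 = 112 — satisfied.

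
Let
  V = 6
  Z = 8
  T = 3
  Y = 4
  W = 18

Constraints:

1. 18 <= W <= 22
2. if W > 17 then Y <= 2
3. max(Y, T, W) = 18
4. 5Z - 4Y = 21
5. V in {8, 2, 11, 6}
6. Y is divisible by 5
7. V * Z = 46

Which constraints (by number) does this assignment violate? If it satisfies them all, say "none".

1. W = 18 lies in [18, 22] — holds.
2. W = 18 > 17, so we need Y ≤ 2; but Y = 4 > 2 — fails.
3. max(4, 3, 18) = 18 — holds.
4. 5Z - 4Y = 5(8) - 4(4) = 24, not 21 — fails.
5. V = 6 is in {8, 2, 11, 6} — holds.
6. 4 = 5*0 + 4, so 5 does not divide 4 — fails.
7. V * Z = 6 * 8 = 48, not 46 — fails.

Constraints 2, 4, 6, and 7 are violated.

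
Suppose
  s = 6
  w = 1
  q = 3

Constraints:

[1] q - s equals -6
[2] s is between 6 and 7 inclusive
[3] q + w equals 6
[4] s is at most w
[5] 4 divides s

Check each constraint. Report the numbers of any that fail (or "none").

No — constraints 1, 3, 4, 5 are not satisfied.

[1] q - s = 3 - 6 = -3, not -6  FAIL
[2] s = 6 lies in [6, 7]  OK
[3] q + w = 3 + 1 = 4, not 6  FAIL
[4] s = 6, w = 1; 6 > 1 (want ≤)  FAIL
[5] 6 = 4*1 + 2, so 4 does not divide 6  FAIL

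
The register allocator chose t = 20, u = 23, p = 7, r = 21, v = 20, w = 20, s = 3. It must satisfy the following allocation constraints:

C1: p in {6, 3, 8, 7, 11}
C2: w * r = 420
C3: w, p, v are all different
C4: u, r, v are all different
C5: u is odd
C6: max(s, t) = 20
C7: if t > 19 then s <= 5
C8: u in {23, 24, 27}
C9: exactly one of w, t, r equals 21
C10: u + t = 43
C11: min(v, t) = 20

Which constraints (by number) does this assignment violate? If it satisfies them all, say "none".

Constraint 3 is violated.

C1: p = 7 is in {6, 3, 8, 7, 11}  OK
C2: w * r = 20 * 21 = 420  OK
C3: w = v = 20, not all different  FAIL
C4: values 23, 21, 20 are pairwise distinct  OK
C5: u = 23 is odd  OK
C6: max(3, 20) = 20  OK
C7: t = 20 > 19, so we need s ≤ 5; s = 3 ≤ 5  OK
C8: u = 23 is in {23, 24, 27}  OK
C9: w=20, t=20, r=21; 1 of them equals 21  OK
C10: u + t = 23 + 20 = 43  OK
C11: min(20, 20) = 20  OK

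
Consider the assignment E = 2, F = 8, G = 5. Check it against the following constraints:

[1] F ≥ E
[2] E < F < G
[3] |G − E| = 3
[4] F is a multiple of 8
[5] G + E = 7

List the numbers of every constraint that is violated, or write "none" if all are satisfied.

Constraint 2 does not hold.

[1] F = 8, E = 2; 8 ≥ 2  OK
[2] values 2, 8, 5; F = 8 is not < G = 5  FAIL
[3] |5 − 2| = 3  OK
[4] 8 / 8 = 1, so 8 divides 8  OK
[5] G + E = 5 + 2 = 7  OK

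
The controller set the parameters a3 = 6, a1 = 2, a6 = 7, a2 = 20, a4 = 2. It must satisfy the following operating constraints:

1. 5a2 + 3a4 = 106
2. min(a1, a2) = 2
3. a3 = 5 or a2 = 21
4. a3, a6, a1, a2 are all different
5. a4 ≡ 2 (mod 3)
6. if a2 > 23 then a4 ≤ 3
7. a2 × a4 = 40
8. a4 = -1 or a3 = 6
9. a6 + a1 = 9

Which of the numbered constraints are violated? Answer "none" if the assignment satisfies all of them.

Violated: 3.

1. 5a2 + 3a4 = 5(20) + 3(2) = 106 — holds.
2. min(2, 20) = 2 — holds.
3. a3 = 6 ≠ 5 and a2 = 20 ≠ 21; both disjuncts false — fails.
4. values 6, 7, 2, 20 are pairwise distinct — holds.
5. 2 mod 3 = 2 — holds.
6. a2 = 20, not > 23; antecedent false, conditional vacuously true — holds.
7. a2 × a4 = 20 × 2 = 40 — holds.
8. a4 = 2 ≠ -1, but a3 = 6 = 6 (second disjunct) — holds.
9. a6 + a1 = 7 + 2 = 9 — holds.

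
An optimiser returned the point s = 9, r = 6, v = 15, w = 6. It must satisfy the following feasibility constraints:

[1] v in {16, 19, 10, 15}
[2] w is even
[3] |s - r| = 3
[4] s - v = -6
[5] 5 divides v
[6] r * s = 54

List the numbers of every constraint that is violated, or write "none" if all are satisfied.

The assignment satisfies every constraint.

[1] v = 15 is in {16, 19, 10, 15}  yes
[2] w = 6 is even  yes
[3] |9 - 6| = 3  yes
[4] s - v = 9 - 15 = -6  yes
[5] 15 / 5 = 3, so 5 divides 15  yes
[6] r * s = 6 * 9 = 54  yes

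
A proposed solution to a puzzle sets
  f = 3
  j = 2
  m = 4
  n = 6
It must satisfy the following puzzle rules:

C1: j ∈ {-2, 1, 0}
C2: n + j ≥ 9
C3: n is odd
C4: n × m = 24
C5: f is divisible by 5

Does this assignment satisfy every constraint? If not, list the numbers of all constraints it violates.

Violated: 1, 2, 3, 5.

C1: j = 2 is not in {-2, 1, 0} — violated.
C2: n + j = 6 + 2 = 8; 8 < 9, bound 9 not met — violated.
C3: n = 6 is even — violated.
C4: n × m = 6 × 4 = 24 — OK.
C5: 3 = 5×0 + 3, so 5 does not divide 3 — violated.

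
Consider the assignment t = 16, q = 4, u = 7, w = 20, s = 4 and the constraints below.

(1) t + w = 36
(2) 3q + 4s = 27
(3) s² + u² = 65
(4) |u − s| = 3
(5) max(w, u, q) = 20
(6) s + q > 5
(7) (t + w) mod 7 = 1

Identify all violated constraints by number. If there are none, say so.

No — constraint 2 is not satisfied.

(1) t + w = 16 + 20 = 36 — holds.
(2) 3q + 4s = 3(4) + 4(4) = 28, not 27 — fails.
(3) s² + u² = 4² + 7² = 16 + 49 = 65 — holds.
(4) |7 − 4| = 3 — holds.
(5) max(20, 7, 4) = 20 — holds.
(6) s + q = 4 + 4 = 8; 8 > 5 — holds.
(7) t + w = 36; 36 mod 7 = 1 — holds.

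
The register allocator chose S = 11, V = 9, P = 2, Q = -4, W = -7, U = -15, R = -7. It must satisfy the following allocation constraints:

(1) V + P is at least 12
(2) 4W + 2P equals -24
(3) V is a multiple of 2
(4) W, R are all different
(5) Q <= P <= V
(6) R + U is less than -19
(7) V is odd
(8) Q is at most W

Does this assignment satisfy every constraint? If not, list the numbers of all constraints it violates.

Violated: 1, 3, 4, and 8.

(1) V + P = 9 + 2 = 11; 11 < 12, bound 12 not met — does not hold.
(2) 4W + 2P = 4(-7) + 2(2) = -24 — holds.
(3) 9 = 2*4 + 1, so 2 does not divide 9 — does not hold.
(4) W = R = -7, not all different — does not hold.
(5) values -4 <= 2 <= 9 — holds.
(6) R + U = -7 + (-15) = -22; -22 < -19 — holds.
(7) V = 9 is odd — holds.
(8) Q = -4, W = -7; -4 > -7 (want ≤) — does not hold.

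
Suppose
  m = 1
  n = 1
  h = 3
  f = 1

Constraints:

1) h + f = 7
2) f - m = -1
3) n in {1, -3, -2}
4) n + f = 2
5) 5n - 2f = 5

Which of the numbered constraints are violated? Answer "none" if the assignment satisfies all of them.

No — constraints 1, 2, and 5 are not satisfied.

1) h + f = 3 + 1 = 4, not 7 — violated.
2) f - m = 1 - 1 = 0, not -1 — violated.
3) n = 1 is in {1, -3, -2} — OK.
4) n + f = 1 + 1 = 2 — OK.
5) 5n - 2f = 5(1) - 2(1) = 3, not 5 — violated.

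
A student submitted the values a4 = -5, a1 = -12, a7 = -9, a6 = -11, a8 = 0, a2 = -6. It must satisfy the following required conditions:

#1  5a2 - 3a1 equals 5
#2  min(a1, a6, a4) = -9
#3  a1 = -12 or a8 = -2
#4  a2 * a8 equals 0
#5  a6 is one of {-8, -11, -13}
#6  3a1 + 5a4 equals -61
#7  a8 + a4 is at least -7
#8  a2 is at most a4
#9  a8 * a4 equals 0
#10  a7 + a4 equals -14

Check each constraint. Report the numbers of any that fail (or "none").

#1 5a2 - 3a1 = 5(-6) - 3(-12) = 6, not 5 — fails.
#2 min(-12, -11, -5) = -12, not -9 — fails.
#3 a1 = -12 = -12 (first disjunct) — holds.
#4 a2 * a8 = -6 * 0 = 0 — holds.
#5 a6 = -11 is in {-8, -11, -13} — holds.
#6 3a1 + 5a4 = 3(-12) + 5(-5) = -61 — holds.
#7 a8 + a4 = 0 + (-5) = -5; -5 ≥ -7 — holds.
#8 a2 = -6, a4 = -5; -6 ≤ -5 — holds.
#9 a8 * a4 = 0 * (-5) = 0 — holds.
#10 a7 + a4 = -9 + (-5) = -14 — holds.

Constraints 1, 2 are violated.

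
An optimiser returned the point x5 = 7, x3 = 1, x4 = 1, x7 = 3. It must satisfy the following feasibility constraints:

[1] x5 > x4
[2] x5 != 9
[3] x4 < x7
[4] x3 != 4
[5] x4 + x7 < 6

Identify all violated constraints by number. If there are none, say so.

[1] x5 = 7, x4 = 1; 7 > 1 — OK.
[2] x5 = 7, and 7 ≠ 9 — OK.
[3] x4 = 1, x7 = 3; 1 < 3 — OK.
[4] x3 = 1, and 1 ≠ 4 — OK.
[5] x4 + x7 = 1 + 3 = 4; 4 < 6 — OK.

All constraints are satisfied.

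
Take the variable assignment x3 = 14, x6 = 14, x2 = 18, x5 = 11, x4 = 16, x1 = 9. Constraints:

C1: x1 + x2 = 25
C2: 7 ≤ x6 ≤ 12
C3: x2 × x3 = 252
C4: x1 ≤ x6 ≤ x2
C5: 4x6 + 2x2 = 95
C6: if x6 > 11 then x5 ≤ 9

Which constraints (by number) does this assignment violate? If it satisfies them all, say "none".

Violated: 1, 2, 5, 6.

C1: x1 + x2 = 9 + 18 = 27, not 25 — violated.
C2: x6 = 14 is outside [7, 12] — violated.
C3: x2 × x3 = 18 × 14 = 252 — satisfied.
C4: values 9 ≤ 14 ≤ 18 — satisfied.
C5: 4x6 + 2x2 = 4(14) + 2(18) = 92, not 95 — violated.
C6: x6 = 14 > 11, so we need x5 ≤ 9; but x5 = 11 > 9 — violated.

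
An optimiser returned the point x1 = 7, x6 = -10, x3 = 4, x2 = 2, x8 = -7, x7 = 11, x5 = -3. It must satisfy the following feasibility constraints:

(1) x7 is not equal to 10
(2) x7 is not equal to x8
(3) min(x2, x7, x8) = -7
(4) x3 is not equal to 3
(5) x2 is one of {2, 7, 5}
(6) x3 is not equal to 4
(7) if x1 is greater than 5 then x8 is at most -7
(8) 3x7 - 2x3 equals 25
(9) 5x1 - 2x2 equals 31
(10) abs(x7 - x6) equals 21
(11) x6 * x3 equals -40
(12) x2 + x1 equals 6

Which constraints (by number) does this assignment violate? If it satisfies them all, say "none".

Constraints 6 and 12 do not hold.

(1) x7 = 11, and 11 ≠ 10  ✓
(2) x7 = 11, x8 = -7; distinct  ✓
(3) min(2, 11, -7) = -7  ✓
(4) x3 = 4, and 4 ≠ 3  ✓
(5) x2 = 2 is in {2, 7, 5}  ✓
(6) x3 = 4, but 4 is required to differ  ✗
(7) x1 = 7 > 5, so we need x8 ≤ -7; x8 = -7 ≤ -7  ✓
(8) 3x7 - 2x3 = 3(11) - 2(4) = 25  ✓
(9) 5x1 - 2x2 = 5(7) - 2(2) = 31  ✓
(10) abs(11 - (-10)) = 21  ✓
(11) x6 * x3 = -10 * 4 = -40  ✓
(12) x2 + x1 = 2 + 7 = 9, not 6  ✗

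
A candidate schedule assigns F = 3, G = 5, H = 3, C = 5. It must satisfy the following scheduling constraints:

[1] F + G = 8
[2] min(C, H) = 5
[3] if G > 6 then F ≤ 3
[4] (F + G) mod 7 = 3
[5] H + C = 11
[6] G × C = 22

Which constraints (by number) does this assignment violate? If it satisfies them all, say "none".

Constraints 2, 4, 5, and 6 do not hold.

[1] F + G = 3 + 5 = 8 — satisfied.
[2] min(5, 3) = 3, not 5 — violated.
[3] G = 5, not > 6; antecedent false, conditional vacuously true — satisfied.
[4] F + G = 8; 8 mod 7 = 1, not 3 — violated.
[5] H + C = 3 + 5 = 8, not 11 — violated.
[6] G × C = 5 × 5 = 25, not 22 — violated.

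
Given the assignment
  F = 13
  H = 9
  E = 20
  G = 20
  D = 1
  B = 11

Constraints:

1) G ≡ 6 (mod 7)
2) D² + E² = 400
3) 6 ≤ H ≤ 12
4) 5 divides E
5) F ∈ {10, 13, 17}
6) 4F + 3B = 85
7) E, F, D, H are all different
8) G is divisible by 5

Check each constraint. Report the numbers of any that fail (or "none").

1) 20 mod 7 = 6 — holds.
2) D² + E² = 1² + 20² = 1 + 400 = 401, not 400 — does not hold.
3) H = 9 lies in [6, 12] — holds.
4) 20 / 5 = 4, so 5 divides 20 — holds.
5) F = 13 is in {10, 13, 17} — holds.
6) 4F + 3B = 4(13) + 3(11) = 85 — holds.
7) values 20, 13, 1, 9 are pairwise distinct — holds.
8) 20 / 5 = 4, so 5 divides 20 — holds.

No — constraint 2 is not satisfied.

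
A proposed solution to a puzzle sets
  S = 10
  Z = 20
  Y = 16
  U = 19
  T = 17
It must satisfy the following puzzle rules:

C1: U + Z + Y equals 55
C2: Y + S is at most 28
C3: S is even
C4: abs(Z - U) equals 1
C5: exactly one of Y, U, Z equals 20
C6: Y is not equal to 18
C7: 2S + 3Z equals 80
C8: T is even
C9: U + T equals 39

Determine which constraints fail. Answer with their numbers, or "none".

The assignment fails constraints 8 and 9.

C1: U + Z + Y = 19 + 20 + 16 = 55 — OK.
C2: Y + S = 16 + 10 = 26; 26 ≤ 28 — OK.
C3: S = 10 is even — OK.
C4: abs(20 - 19) = 1 — OK.
C5: Y=16, U=19, Z=20; 1 of them equals 20 — OK.
C6: Y = 16, and 16 ≠ 18 — OK.
C7: 2S + 3Z = 2(10) + 3(20) = 80 — OK.
C8: T = 17 is odd — violated.
C9: U + T = 19 + 17 = 36, not 39 — violated.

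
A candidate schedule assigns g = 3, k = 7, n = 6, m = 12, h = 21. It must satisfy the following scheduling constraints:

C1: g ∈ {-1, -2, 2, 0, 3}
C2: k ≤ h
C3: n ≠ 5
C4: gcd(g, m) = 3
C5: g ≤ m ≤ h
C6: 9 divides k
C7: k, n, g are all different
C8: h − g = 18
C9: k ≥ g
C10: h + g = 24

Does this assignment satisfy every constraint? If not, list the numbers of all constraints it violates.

C1: g = 3 is in {-1, -2, 2, 0, 3} — satisfied.
C2: k = 7, h = 21; 7 ≤ 21 — satisfied.
C3: n = 6, and 6 ≠ 5 — satisfied.
C4: gcd(3, 12) = 3 — satisfied.
C5: values 3 ≤ 12 ≤ 21 — satisfied.
C6: 7 = 9×0 + 7, so 9 does not divide 7 — violated.
C7: values 7, 6, 3 are pairwise distinct — satisfied.
C8: h − g = 21 − 3 = 18 — satisfied.
C9: k = 7, g = 3; 7 ≥ 3 — satisfied.
C10: h + g = 21 + 3 = 24 — satisfied.

Constraint 6 does not hold.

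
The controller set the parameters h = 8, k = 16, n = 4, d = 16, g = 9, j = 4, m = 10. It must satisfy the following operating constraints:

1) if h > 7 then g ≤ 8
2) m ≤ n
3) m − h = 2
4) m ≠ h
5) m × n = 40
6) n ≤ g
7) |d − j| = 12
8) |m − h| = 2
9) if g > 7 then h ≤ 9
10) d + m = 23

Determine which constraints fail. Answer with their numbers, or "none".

1) h = 8 > 7, so we need g ≤ 8; but g = 9 > 8  false
2) m = 10, n = 4; 10 > 4 (want ≤)  false
3) m − h = 10 − 8 = 2  true
4) m = 10, h = 8; distinct  true
5) m × n = 10 × 4 = 40  true
6) n = 4, g = 9; 4 ≤ 9  true
7) |16 − 4| = 12  true
8) |10 − 8| = 2  true
9) g = 9 > 7, so we need h ≤ 9; h = 8 ≤ 9  true
10) d + m = 16 + 10 = 26, not 23  false

Constraints 1, 2, and 10 are violated.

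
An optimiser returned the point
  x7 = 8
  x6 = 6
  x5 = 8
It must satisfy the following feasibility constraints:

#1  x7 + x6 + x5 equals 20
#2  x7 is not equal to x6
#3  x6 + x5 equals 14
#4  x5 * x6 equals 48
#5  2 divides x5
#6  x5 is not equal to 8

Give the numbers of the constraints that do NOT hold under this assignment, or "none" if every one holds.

#1 x7 + x6 + x5 = 8 + 6 + 8 = 22, not 20 — fails.
#2 x7 = 8, x6 = 6; distinct — holds.
#3 x6 + x5 = 6 + 8 = 14 — holds.
#4 x5 * x6 = 8 * 6 = 48 — holds.
#5 8 / 2 = 4, so 2 divides 8 — holds.
#6 x5 = 8, but 8 is required to differ — fails.

Violated: 1 and 6.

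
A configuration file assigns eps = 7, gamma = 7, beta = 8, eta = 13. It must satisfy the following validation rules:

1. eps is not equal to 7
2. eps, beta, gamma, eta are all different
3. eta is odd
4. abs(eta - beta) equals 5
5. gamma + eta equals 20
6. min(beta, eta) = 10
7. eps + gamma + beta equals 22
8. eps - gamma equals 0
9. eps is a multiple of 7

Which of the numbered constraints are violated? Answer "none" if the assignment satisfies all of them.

Constraints 1, 2, 6 do not hold.

1. eps = 7, but 7 is required to differ — violated.
2. eps = gamma = 7, not all different — violated.
3. eta = 13 is odd — OK.
4. abs(13 - 8) = 5 — OK.
5. gamma + eta = 7 + 13 = 20 — OK.
6. min(8, 13) = 8, not 10 — violated.
7. eps + gamma + beta = 7 + 7 + 8 = 22 — OK.
8. eps - gamma = 7 - 7 = 0 — OK.
9. 7 / 7 = 1, so 7 divides 7 — OK.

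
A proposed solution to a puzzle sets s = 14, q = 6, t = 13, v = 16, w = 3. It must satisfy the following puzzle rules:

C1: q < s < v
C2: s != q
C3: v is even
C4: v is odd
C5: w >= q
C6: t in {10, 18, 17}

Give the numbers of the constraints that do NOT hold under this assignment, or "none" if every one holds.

Constraints 4, 5, 6 are violated.

C1: values 6 < 14 < 16  OK
C2: s = 14, q = 6; distinct  OK
C3: v = 16 is even  OK
C4: v = 16 is even  FAIL
C5: w = 3, q = 6; 3 < 6 (want ≥)  FAIL
C6: t = 13 is not in {10, 18, 17}  FAIL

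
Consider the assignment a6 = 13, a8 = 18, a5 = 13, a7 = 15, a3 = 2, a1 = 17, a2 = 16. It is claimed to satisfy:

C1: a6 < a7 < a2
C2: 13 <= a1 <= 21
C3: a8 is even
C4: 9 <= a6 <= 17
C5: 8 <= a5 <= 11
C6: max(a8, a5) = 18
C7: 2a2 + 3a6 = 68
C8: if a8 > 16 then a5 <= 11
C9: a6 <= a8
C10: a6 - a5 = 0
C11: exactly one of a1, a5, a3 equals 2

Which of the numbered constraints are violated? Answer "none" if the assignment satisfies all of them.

C1: values 13 < 15 < 16  yes
C2: a1 = 17 lies in [13, 21]  yes
C3: a8 = 18 is even  yes
C4: a6 = 13 lies in [9, 17]  yes
C5: a5 = 13 is outside [8, 11]  no
C6: max(18, 13) = 18  yes
C7: 2a2 + 3a6 = 2(16) + 3(13) = 71, not 68  no
C8: a8 = 18 > 16, so we need a5 ≤ 11; but a5 = 13 > 11  no
C9: a6 = 13, a8 = 18; 13 ≤ 18  yes
C10: a6 - a5 = 13 - 13 = 0  yes
C11: a1=17, a5=13, a3=2; 1 of them equals 2  yes

Constraints 5, 7, and 8 are violated.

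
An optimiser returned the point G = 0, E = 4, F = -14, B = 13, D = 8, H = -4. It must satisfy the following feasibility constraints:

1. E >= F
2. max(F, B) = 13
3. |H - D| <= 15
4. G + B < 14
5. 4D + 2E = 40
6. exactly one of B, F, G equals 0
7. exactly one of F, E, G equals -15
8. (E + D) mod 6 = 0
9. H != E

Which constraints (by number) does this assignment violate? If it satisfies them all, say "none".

1. E = 4, F = -14; 4 ≥ -14 — holds.
2. max(-14, 13) = 13 — holds.
3. |-4 - 8| = 12; 12 ≤ 15 — holds.
4. G + B = 0 + 13 = 13; 13 < 14 — holds.
5. 4D + 2E = 4(8) + 2(4) = 40 — holds.
6. B=13, F=-14, G=0; 1 of them equals 0 — holds.
7. F=-14, E=4, G=0; 0 of them equal -15, not exactly one — fails.
8. E + D = 12; 12 mod 6 = 0 — holds.
9. H = -4, E = 4; distinct — holds.

The assignment fails constraint 7.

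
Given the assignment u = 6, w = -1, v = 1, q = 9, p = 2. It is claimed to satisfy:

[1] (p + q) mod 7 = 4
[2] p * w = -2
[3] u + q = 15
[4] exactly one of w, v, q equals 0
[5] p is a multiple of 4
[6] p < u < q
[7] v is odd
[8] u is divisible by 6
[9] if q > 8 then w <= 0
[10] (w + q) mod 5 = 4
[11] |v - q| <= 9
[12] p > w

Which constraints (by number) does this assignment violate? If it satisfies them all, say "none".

[1] p + q = 11; 11 mod 7 = 4  OK
[2] p * w = 2 * (-1) = -2  OK
[3] u + q = 6 + 9 = 15  OK
[4] w=-1, v=1, q=9; 0 of them equal 0, not exactly one  FAIL
[5] 2 = 4*0 + 2, so 4 does not divide 2  FAIL
[6] values 2 < 6 < 9  OK
[7] v = 1 is odd  OK
[8] 6 / 6 = 1, so 6 divides 6  OK
[9] q = 9 > 8, so we need w ≤ 0; w = -1 ≤ 0  OK
[10] w + q = 8; 8 mod 5 = 3, not 4  FAIL
[11] |1 - 9| = 8; 8 ≤ 9  OK
[12] p = 2, w = -1; 2 > -1  OK

The assignment fails constraints 4, 5, 10.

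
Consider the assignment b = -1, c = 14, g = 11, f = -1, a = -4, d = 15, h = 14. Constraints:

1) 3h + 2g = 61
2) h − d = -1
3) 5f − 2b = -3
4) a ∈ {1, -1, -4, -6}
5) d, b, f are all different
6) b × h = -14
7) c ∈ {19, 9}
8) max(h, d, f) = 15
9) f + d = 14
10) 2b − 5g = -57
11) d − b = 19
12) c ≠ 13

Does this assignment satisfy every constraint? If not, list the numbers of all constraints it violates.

1) 3h + 2g = 3(14) + 2(11) = 64, not 61 — violated.
2) h − d = 14 − 15 = -1 — satisfied.
3) 5f − 2b = 5(-1) − 2(-1) = -3 — satisfied.
4) a = -4 is in {1, -1, -4, -6} — satisfied.
5) b = f = -1, not all different — violated.
6) b × h = -1 × 14 = -14 — satisfied.
7) c = 14 is not in {19, 9} — violated.
8) max(14, 15, -1) = 15 — satisfied.
9) f + d = -1 + 15 = 14 — satisfied.
10) 2b − 5g = 2(-1) − 5(11) = -57 — satisfied.
11) d − b = 15 − (-1) = 16, not 19 — violated.
12) c = 14, and 14 ≠ 13 — satisfied.

Constraints 1, 5, 7, and 11 do not hold.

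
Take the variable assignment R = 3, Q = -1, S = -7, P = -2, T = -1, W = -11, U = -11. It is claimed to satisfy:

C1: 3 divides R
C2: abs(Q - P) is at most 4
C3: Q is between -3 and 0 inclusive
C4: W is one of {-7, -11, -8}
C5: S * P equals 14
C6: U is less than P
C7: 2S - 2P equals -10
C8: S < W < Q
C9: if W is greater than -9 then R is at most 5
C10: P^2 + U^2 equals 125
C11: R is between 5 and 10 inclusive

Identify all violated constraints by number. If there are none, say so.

C1: 3 / 3 = 1, so 3 divides 3 — OK.
C2: abs(-1 - (-2)) = 1; 1 ≤ 4 — OK.
C3: Q = -1 lies in [-3, 0] — OK.
C4: W = -11 is in {-7, -11, -8} — OK.
C5: S * P = -7 * (-2) = 14 — OK.
C6: U = -11, P = -2; -11 < -2 — OK.
C7: 2S - 2P = 2(-7) - 2(-2) = -10 — OK.
C8: values -7, -11, -1; S = -7 is not < W = -11 — violated.
C9: W = -11, not > -9; antecedent false, conditional vacuously true — OK.
C10: P^2 + U^2 = (-2)^2 + (-11)^2 = 4 + 121 = 125 — OK.
C11: R = 3 is outside [5, 10] — violated.

Constraints 8 and 11 are violated.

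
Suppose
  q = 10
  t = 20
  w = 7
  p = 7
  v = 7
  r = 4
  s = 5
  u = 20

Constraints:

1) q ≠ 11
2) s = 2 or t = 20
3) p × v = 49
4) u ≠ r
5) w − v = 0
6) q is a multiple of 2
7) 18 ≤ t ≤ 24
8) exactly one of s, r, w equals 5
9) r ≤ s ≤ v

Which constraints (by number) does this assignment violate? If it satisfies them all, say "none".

1) q = 10, and 10 ≠ 11  yes
2) s = 5 ≠ 2, but t = 20 = 20 (second disjunct)  yes
3) p × v = 7 × 7 = 49  yes
4) u = 20, r = 4; distinct  yes
5) w − v = 7 − 7 = 0  yes
6) 10 / 2 = 5, so 2 divides 10  yes
7) t = 20 lies in [18, 24]  yes
8) s=5, r=4, w=7; 1 of them equals 5  yes
9) values 4 ≤ 5 ≤ 7  yes

Yes — all constraints hold.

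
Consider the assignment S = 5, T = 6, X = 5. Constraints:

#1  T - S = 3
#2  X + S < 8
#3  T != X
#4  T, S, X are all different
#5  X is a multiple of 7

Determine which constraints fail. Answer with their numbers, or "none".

#1 T - S = 6 - 5 = 1, not 3 — does not hold.
#2 X + S = 5 + 5 = 10; 10 ≥ 8, bound 8 not met — does not hold.
#3 T = 6, X = 5; distinct — holds.
#4 S = X = 5, not all different — does not hold.
#5 5 = 7*0 + 5, so 7 does not divide 5 — does not hold.

Constraints 1, 2, 4, 5 do not hold.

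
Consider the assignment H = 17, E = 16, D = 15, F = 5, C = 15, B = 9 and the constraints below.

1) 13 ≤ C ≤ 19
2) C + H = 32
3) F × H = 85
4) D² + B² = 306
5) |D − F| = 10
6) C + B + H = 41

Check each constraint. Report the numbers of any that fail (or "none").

Yes — all constraints hold.

1) C = 15 lies in [13, 19] — satisfied.
2) C + H = 15 + 17 = 32 — satisfied.
3) F × H = 5 × 17 = 85 — satisfied.
4) D² + B² = 15² + 9² = 225 + 81 = 306 — satisfied.
5) |15 − 5| = 10 — satisfied.
6) C + B + H = 15 + 9 + 17 = 41 — satisfied.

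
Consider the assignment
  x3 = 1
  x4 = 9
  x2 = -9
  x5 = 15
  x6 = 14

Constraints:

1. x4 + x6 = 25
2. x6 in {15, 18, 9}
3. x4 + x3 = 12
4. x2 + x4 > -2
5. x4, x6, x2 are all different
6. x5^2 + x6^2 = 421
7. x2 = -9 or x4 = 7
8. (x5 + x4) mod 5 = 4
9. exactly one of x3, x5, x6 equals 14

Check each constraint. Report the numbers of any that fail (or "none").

Violated: 1, 2, 3.

1. x4 + x6 = 9 + 14 = 23, not 25  false
2. x6 = 14 is not in {15, 18, 9}  false
3. x4 + x3 = 9 + 1 = 10, not 12  false
4. x2 + x4 = -9 + 9 = 0; 0 > -2  true
5. values 9, 14, -9 are pairwise distinct  true
6. x5^2 + x6^2 = 15^2 + 14^2 = 225 + 196 = 421  true
7. x2 = -9 = -9 (first disjunct)  true
8. x5 + x4 = 24; 24 mod 5 = 4  true
9. x3=1, x5=15, x6=14; 1 of them equals 14  true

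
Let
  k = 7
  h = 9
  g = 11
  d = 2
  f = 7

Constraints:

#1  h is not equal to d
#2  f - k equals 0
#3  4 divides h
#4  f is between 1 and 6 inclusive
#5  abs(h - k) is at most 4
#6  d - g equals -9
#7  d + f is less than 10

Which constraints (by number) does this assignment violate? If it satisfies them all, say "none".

#1 h = 9, d = 2; distinct  holds
#2 f - k = 7 - 7 = 0  holds
#3 9 = 4*2 + 1, so 4 does not divide 9  fails
#4 f = 7 is outside [1, 6]  fails
#5 abs(9 - 7) = 2; 2 ≤ 4  holds
#6 d - g = 2 - 11 = -9  holds
#7 d + f = 2 + 7 = 9; 9 < 10  holds

Constraints 3 and 4 are violated.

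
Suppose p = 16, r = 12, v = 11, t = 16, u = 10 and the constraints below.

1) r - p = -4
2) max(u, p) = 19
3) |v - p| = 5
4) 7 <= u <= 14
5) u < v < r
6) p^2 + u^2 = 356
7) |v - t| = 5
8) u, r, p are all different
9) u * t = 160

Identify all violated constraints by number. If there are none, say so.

No — constraint 2 is not satisfied.

1) r - p = 12 - 16 = -4 — holds.
2) max(10, 16) = 16, not 19 — fails.
3) |11 - 16| = 5 — holds.
4) u = 10 lies in [7, 14] — holds.
5) values 10 < 11 < 12 — holds.
6) p^2 + u^2 = 16^2 + 10^2 = 256 + 100 = 356 — holds.
7) |11 - 16| = 5 — holds.
8) values 10, 12, 16 are pairwise distinct — holds.
9) u * t = 10 * 16 = 160 — holds.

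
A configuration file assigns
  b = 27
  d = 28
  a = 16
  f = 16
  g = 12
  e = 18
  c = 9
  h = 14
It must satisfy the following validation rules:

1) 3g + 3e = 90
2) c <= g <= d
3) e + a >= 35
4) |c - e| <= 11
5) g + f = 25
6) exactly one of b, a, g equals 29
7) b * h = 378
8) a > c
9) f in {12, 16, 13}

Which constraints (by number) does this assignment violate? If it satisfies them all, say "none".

Violated: 3, 5, and 6.

1) 3g + 3e = 3(12) + 3(18) = 90 — OK.
2) values 9 <= 12 <= 28 — OK.
3) e + a = 18 + 16 = 34; 34 < 35, bound 35 not met — violated.
4) |9 - 18| = 9; 9 ≤ 11 — OK.
5) g + f = 12 + 16 = 28, not 25 — violated.
6) b=27, a=16, g=12; 0 of them equal 29, not exactly one — violated.
7) b * h = 27 * 14 = 378 — OK.
8) a = 16, c = 9; 16 > 9 — OK.
9) f = 16 is in {12, 16, 13} — OK.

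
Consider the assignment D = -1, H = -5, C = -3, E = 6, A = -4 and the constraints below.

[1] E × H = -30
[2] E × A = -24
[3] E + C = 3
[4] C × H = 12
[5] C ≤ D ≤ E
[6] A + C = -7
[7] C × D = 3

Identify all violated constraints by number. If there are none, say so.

No — constraint 4 is not satisfied.

[1] E × H = 6 × (-5) = -30  yes
[2] E × A = 6 × (-4) = -24  yes
[3] E + C = 6 + (-3) = 3  yes
[4] C × H = -3 × (-5) = 15, not 12  no
[5] values -3 ≤ -1 ≤ 6  yes
[6] A + C = -4 + (-3) = -7  yes
[7] C × D = -3 × (-1) = 3  yes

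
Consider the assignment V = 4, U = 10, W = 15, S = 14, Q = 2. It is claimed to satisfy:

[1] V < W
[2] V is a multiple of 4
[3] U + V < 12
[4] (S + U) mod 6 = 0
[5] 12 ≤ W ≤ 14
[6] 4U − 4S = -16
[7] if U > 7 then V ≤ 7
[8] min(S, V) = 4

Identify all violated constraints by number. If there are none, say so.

[1] V = 4, W = 15; 4 < 15  holds
[2] 4 / 4 = 1, so 4 divides 4  holds
[3] U + V = 10 + 4 = 14; 14 ≥ 12, bound 12 not met  fails
[4] S + U = 24; 24 mod 6 = 0  holds
[5] W = 15 is outside [12, 14]  fails
[6] 4U − 4S = 4(10) − 4(14) = -16  holds
[7] U = 10 > 7, so we need V ≤ 7; V = 4 ≤ 7  holds
[8] min(14, 4) = 4  holds

No — constraints 3, 5 are not satisfied.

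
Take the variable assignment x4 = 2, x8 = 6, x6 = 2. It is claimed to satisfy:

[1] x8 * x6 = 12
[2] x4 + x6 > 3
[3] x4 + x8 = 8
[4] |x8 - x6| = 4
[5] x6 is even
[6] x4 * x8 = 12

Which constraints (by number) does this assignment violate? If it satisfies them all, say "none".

[1] x8 * x6 = 6 * 2 = 12 — holds.
[2] x4 + x6 = 2 + 2 = 4; 4 > 3 — holds.
[3] x4 + x8 = 2 + 6 = 8 — holds.
[4] |6 - 2| = 4 — holds.
[5] x6 = 2 is even — holds.
[6] x4 * x8 = 2 * 6 = 12 — holds.

The assignment satisfies every constraint.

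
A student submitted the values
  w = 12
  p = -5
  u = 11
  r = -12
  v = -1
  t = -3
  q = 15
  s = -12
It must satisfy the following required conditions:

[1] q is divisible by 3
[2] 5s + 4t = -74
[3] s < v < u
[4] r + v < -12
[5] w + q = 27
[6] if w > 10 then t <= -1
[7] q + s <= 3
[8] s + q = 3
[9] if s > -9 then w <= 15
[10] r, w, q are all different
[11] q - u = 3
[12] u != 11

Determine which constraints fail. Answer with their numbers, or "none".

[1] 15 / 3 = 5, so 3 divides 15  holds
[2] 5s + 4t = 5(-12) + 4(-3) = -72, not -74  fails
[3] values -12 < -1 < 11  holds
[4] r + v = -12 + (-1) = -13; -13 < -12  holds
[5] w + q = 12 + 15 = 27  holds
[6] w = 12 > 10, so we need t ≤ -1; t = -3 ≤ -1  holds
[7] q + s = 15 + (-12) = 3; 3 ≤ 3  holds
[8] s + q = -12 + 15 = 3  holds
[9] s = -12, not > -9; antecedent false, conditional vacuously true  holds
[10] values -12, 12, 15 are pairwise distinct  holds
[11] q - u = 15 - 11 = 4, not 3  fails
[12] u = 11, but 11 is required to differ  fails

Violated: 2, 11, 12.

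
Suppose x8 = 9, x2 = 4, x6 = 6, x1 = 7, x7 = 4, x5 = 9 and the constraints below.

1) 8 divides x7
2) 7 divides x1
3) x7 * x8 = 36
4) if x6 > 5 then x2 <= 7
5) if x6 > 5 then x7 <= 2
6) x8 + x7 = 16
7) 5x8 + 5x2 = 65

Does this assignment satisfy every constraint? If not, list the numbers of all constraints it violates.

1) 4 = 8*0 + 4, so 8 does not divide 4  ✗
2) 7 / 7 = 1, so 7 divides 7  ✓
3) x7 * x8 = 4 * 9 = 36  ✓
4) x6 = 6 > 5, so we need x2 ≤ 7; x2 = 4 ≤ 7  ✓
5) x6 = 6 > 5, so we need x7 ≤ 2; but x7 = 4 > 2  ✗
6) x8 + x7 = 9 + 4 = 13, not 16  ✗
7) 5x8 + 5x2 = 5(9) + 5(4) = 65  ✓

Constraints 1, 5, and 6 are violated.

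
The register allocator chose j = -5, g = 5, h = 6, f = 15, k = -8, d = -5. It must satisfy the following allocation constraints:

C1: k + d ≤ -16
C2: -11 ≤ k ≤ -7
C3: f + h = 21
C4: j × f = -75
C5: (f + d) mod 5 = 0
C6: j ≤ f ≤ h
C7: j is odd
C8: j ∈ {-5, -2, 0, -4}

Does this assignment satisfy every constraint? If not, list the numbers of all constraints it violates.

Violated: 1 and 6.

C1: k + d = -8 + (-5) = -13; -13 > -16, bound -16 not met — violated.
C2: k = -8 lies in [-11, -7] — satisfied.
C3: f + h = 15 + 6 = 21 — satisfied.
C4: j × f = -5 × 15 = -75 — satisfied.
C5: f + d = 10; 10 mod 5 = 0 — satisfied.
C6: values -5, 15, 6; f = 15 is not ≤ h = 6 — violated.
C7: j = -5 is odd — satisfied.
C8: j = -5 is in {-5, -2, 0, -4} — satisfied.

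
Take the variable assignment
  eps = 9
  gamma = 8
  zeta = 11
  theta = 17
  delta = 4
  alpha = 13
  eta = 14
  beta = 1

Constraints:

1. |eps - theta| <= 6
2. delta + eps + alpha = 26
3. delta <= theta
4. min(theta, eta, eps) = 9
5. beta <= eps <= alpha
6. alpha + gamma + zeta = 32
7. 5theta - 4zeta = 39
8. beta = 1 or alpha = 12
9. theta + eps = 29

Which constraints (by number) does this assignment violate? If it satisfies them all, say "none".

1. |9 - 17| = 8; 8 > 6, exceeds bound 6  false
2. delta + eps + alpha = 4 + 9 + 13 = 26  true
3. delta = 4, theta = 17; 4 ≤ 17  true
4. min(17, 14, 9) = 9  true
5. values 1 <= 9 <= 13  true
6. alpha + gamma + zeta = 13 + 8 + 11 = 32  true
7. 5theta - 4zeta = 5(17) - 4(11) = 41, not 39  false
8. beta = 1 = 1 (first disjunct)  true
9. theta + eps = 17 + 9 = 26, not 29  false

No — constraints 1, 7, 9 are not satisfied.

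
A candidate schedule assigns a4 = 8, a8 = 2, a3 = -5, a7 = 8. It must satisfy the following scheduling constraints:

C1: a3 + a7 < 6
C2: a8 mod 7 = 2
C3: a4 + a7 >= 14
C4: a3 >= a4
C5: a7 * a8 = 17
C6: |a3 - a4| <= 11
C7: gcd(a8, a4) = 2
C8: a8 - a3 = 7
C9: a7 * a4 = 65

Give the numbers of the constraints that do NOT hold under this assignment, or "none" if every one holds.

C1: a3 + a7 = -5 + 8 = 3; 3 < 6  ✔
C2: 2 mod 7 = 2  ✔
C3: a4 + a7 = 8 + 8 = 16; 16 ≥ 14  ✔
C4: a3 = -5, a4 = 8; -5 < 8 (want ≥)  ✘
C5: a7 * a8 = 8 * 2 = 16, not 17  ✘
C6: |-5 - 8| = 13; 13 > 11, exceeds bound 11  ✘
C7: gcd(2, 8) = 2  ✔
C8: a8 - a3 = 2 - (-5) = 7  ✔
C9: a7 * a4 = 8 * 8 = 64, not 65  ✘

No — constraints 4, 5, 6, and 9 are not satisfied.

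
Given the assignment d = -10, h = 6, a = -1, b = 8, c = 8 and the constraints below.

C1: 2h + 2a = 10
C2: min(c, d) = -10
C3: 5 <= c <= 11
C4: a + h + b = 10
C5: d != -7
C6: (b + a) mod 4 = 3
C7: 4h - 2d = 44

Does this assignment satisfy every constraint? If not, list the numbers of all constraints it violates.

C1: 2h + 2a = 2(6) + 2(-1) = 10  true
C2: min(8, -10) = -10  true
C3: c = 8 lies in [5, 11]  true
C4: a + h + b = -1 + 6 + 8 = 13, not 10  false
C5: d = -10, and -10 ≠ -7  true
C6: b + a = 7; 7 mod 4 = 3  true
C7: 4h - 2d = 4(6) - 2(-10) = 44  true

Constraint 4 does not hold.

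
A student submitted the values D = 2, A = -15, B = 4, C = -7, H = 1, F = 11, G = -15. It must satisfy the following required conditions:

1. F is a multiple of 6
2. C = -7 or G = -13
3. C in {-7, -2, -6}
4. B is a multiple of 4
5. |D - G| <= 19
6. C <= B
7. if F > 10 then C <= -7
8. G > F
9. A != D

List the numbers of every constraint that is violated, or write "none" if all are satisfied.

No — constraints 1, 8 are not satisfied.

1. 11 = 6*1 + 5, so 6 does not divide 11  fails
2. C = -7 = -7 (first disjunct)  holds
3. C = -7 is in {-7, -2, -6}  holds
4. 4 / 4 = 1, so 4 divides 4  holds
5. |2 - (-15)| = 17; 17 ≤ 19  holds
6. C = -7, B = 4; -7 ≤ 4  holds
7. F = 11 > 10, so we need C ≤ -7; C = -7 ≤ -7  holds
8. G = -15, F = 11; -15 ≤ 11 (want >)  fails
9. A = -15, D = 2; distinct  holds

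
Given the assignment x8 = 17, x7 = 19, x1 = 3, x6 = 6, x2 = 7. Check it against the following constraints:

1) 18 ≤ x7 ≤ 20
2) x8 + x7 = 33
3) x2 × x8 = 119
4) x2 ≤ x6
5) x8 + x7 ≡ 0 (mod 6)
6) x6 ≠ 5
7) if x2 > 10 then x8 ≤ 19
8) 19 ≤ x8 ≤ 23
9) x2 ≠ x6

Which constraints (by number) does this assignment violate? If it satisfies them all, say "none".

Violated: 2, 4, and 8.

1) x7 = 19 lies in [18, 20]  ✔
2) x8 + x7 = 17 + 19 = 36, not 33  ✘
3) x2 × x8 = 7 × 17 = 119  ✔
4) x2 = 7, x6 = 6; 7 > 6 (want ≤)  ✘
5) x8 + x7 = 36; 36 mod 6 = 0  ✔
6) x6 = 6, and 6 ≠ 5  ✔
7) x2 = 7, not > 10; antecedent false, conditional vacuously true  ✔
8) x8 = 17 is outside [19, 23]  ✘
9) x2 = 7, x6 = 6; distinct  ✔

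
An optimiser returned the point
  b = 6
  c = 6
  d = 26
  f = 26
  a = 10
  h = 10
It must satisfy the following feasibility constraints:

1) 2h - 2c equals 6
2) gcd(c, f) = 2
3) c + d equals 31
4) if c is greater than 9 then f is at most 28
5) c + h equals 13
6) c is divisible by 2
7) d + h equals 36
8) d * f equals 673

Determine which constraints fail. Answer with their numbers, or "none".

1) 2h - 2c = 2(10) - 2(6) = 8, not 6  no
2) gcd(6, 26) = 2  yes
3) c + d = 6 + 26 = 32, not 31  no
4) c = 6, not > 9; antecedent false, conditional vacuously true  yes
5) c + h = 6 + 10 = 16, not 13  no
6) 6 / 2 = 3, so 2 divides 6  yes
7) d + h = 26 + 10 = 36  yes
8) d * f = 26 * 26 = 676, not 673  no

Violated: 1, 3, 5, 8.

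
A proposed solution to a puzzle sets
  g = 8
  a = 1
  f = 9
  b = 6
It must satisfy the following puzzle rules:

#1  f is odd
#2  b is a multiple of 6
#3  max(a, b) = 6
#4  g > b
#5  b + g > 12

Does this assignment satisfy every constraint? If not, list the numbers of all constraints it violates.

All constraints are satisfied.

#1 f = 9 is odd  yes
#2 6 / 6 = 1, so 6 divides 6  yes
#3 max(1, 6) = 6  yes
#4 g = 8, b = 6; 8 > 6  yes
#5 b + g = 6 + 8 = 14; 14 > 12  yes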